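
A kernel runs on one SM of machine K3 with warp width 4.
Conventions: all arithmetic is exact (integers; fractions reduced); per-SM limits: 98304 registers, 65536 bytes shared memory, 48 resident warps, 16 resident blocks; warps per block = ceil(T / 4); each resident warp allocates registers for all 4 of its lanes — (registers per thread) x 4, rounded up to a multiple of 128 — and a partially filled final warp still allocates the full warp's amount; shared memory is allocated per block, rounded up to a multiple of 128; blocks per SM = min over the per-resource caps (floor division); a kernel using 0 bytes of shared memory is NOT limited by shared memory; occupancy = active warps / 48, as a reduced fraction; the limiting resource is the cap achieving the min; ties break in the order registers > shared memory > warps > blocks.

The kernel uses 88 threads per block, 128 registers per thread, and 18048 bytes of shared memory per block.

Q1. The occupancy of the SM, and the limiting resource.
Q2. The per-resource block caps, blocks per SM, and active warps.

Answer: occupancy 11/12, limited by warps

registers: 8 blocks
shared memory: 3 blocks
warps: 2 blocks
blocks: 16 blocks

Answer: 2 blocks, 44 active warps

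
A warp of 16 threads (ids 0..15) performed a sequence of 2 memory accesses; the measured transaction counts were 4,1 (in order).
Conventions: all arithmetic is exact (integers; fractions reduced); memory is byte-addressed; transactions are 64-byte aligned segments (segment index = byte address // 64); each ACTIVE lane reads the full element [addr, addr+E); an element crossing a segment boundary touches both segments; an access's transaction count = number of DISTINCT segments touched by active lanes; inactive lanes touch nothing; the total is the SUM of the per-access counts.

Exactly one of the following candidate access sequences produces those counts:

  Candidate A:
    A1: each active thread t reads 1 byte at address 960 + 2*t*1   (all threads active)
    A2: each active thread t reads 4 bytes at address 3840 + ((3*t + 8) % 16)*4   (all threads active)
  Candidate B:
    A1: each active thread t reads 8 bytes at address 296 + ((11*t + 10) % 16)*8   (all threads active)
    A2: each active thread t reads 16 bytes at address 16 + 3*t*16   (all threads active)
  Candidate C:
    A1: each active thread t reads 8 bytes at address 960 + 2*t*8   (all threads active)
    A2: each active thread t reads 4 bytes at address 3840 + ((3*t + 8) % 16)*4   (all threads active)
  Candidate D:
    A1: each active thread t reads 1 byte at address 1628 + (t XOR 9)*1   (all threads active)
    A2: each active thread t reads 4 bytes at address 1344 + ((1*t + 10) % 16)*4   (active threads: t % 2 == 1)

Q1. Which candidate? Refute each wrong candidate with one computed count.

A: A1 gives 1 transaction, not 4
B: A1 gives 3 transactions, not 4
D: A1 gives 1 transaction, not 4
C: all counts match (4,1)

Answer: C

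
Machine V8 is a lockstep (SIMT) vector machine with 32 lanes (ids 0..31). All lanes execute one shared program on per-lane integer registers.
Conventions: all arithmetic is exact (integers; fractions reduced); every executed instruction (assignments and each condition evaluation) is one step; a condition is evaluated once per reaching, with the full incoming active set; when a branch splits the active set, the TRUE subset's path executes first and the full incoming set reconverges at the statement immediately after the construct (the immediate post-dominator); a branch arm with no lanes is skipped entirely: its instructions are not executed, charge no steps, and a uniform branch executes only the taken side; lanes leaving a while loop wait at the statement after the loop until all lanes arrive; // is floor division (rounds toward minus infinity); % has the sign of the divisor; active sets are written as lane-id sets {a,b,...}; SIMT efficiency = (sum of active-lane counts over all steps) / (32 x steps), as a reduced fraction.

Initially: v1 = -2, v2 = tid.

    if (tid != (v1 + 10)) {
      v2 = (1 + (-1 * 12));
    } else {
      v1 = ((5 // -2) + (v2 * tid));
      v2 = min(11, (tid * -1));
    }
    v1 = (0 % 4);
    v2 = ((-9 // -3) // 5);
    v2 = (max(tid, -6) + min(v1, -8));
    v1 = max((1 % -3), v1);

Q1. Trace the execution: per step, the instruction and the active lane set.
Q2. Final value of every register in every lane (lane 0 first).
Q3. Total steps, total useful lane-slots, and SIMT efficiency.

step 0: eval (tid != (v1 + 10))      {0,1,2,3,4,5,6,7,8,9,10,11,12,13,14,15,16,17,18,19,20,21,22,23,24,25,26,27,28,29,30,31}
step 1: v2 <- (1 + (-1 * 12))        {0,1,2,3,4,5,6,7,9,10,11,12,13,14,15,16,17,18,19,20,21,22,23,24,25,26,27,28,29,30,31}
step 2: v1 <- ((5 // -2) + (v2 * tid)) {8}
step 3: v2 <- min(11, (tid * -1))    {8}
step 4: v1 <- (0 % 4)                {0,1,2,3,4,5,6,7,8,9,10,11,12,13,14,15,16,17,18,19,20,21,22,23,24,25,26,27,28,29,30,31}
step 5: v2 <- ((-9 // -3) // 5)      {0,1,2,3,4,5,6,7,8,9,10,11,12,13,14,15,16,17,18,19,20,21,22,23,24,25,26,27,28,29,30,31}
step 6: v2 <- (max(tid, -6) + min(v1, -8)) {0,1,2,3,4,5,6,7,8,9,10,11,12,13,14,15,16,17,18,19,20,21,22,23,24,25,26,27,28,29,30,31}
step 7: v1 <- max((1 % -3), v1)      {0,1,2,3,4,5,6,7,8,9,10,11,12,13,14,15,16,17,18,19,20,21,22,23,24,25,26,27,28,29,30,31}

Answer: 8 steps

v1: 0,0,0,0,0,0,0,0,0,0,0,0,0,0,0,0,0,0,0,0,0,0,0,0,0,0,0,0,0,0,0,0
v2: -8,-7,-6,-5,-4,-3,-2,-1,0,1,2,3,4,5,6,7,8,9,10,11,12,13,14,15,16,17,18,19,20,21,22,23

steps = 8; useful = 193; efficiency = 193/256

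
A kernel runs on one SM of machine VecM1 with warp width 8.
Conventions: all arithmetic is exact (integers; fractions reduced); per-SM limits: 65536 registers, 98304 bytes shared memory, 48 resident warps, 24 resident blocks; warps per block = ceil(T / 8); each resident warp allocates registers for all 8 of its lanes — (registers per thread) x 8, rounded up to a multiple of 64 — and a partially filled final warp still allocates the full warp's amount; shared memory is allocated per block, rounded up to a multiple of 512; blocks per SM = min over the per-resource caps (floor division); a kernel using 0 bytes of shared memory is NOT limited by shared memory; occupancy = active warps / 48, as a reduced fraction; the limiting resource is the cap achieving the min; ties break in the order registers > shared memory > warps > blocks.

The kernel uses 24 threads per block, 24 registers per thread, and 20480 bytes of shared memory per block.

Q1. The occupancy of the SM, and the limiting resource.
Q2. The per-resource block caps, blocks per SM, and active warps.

Answer: occupancy 1/4, limited by shared memory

registers: 113 blocks
shared memory: 4 blocks
warps: 16 blocks
blocks: 24 blocks

Answer: 4 blocks, 12 active warps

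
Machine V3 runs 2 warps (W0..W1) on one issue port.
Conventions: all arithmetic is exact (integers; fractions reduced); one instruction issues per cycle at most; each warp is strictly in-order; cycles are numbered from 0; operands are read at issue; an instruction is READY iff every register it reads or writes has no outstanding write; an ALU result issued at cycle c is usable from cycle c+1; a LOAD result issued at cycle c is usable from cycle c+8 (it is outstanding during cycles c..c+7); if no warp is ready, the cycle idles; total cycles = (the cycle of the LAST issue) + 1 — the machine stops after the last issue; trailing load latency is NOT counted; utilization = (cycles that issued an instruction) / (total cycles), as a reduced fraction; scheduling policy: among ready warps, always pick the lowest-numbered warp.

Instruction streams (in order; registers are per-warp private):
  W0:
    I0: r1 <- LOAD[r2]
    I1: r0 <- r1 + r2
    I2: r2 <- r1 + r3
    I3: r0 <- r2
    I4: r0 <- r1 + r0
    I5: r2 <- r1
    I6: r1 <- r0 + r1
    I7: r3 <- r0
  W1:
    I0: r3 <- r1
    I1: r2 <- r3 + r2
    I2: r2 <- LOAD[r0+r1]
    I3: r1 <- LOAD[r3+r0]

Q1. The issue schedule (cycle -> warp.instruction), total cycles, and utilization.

cycle 0: W0.I0
cycle 1: W1.I0
cycle 2: W1.I1
cycle 3: W1.I2
cycle 4: W1.I3
cycle 5: idle
cycle 6: idle
cycle 7: idle
cycle 8: W0.I1
cycle 9: W0.I2
cycle 10: W0.I3
cycle 11: W0.I4
cycle 12: W0.I5
cycle 13: W0.I6
cycle 14: W0.I7

Answer: 15 cycles, utilization 4/5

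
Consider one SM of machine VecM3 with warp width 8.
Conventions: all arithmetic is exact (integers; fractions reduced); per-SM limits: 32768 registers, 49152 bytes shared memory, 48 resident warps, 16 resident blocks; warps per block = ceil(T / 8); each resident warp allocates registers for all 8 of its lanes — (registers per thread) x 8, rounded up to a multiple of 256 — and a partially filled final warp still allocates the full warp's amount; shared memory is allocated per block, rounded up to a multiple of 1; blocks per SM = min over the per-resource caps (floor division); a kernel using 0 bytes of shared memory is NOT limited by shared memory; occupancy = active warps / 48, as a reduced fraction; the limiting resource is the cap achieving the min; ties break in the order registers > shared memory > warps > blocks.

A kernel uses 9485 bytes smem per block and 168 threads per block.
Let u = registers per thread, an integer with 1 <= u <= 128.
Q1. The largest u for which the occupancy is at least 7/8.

Answer: u = 96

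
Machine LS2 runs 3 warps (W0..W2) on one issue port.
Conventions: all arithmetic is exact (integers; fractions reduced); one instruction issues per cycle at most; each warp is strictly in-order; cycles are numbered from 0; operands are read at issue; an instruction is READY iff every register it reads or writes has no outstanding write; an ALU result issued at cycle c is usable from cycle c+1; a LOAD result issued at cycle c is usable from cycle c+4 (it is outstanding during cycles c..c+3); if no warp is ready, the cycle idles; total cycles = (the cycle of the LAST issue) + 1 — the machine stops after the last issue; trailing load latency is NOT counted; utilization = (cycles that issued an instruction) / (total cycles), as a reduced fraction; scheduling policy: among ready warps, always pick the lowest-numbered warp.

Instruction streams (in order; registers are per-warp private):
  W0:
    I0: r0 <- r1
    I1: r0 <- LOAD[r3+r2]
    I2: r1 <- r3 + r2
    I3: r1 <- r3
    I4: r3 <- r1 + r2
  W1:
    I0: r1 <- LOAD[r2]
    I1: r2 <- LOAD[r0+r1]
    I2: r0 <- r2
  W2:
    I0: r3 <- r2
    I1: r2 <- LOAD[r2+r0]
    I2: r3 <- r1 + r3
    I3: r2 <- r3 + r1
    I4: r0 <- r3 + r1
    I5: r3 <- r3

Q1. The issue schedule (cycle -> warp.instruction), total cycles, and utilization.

cycle 0: W0.I0
cycle 1: W0.I1
cycle 2: W0.I2
cycle 3: W0.I3
cycle 4: W0.I4
cycle 5: W1.I0
cycle 6: W2.I0
cycle 7: W2.I1
cycle 8: W2.I2
cycle 9: W1.I1
cycle 10: idle
cycle 11: W2.I3
cycle 12: W2.I4
cycle 13: W1.I2
cycle 14: W2.I5

Answer: 15 cycles, utilization 14/15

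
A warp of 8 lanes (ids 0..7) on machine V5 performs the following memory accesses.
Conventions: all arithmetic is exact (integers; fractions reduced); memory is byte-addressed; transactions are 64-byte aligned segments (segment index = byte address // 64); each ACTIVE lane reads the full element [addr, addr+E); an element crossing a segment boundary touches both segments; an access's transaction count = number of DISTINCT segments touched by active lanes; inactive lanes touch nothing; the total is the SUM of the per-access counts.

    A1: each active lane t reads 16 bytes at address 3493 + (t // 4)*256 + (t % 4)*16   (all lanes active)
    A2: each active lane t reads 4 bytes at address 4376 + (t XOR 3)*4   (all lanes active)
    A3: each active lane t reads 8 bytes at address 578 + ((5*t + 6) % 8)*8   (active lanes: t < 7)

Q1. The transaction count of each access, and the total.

A1: 4 transactions
A2: 1 transaction
A3: 2 transactions

Answer: 4,1,2; total 7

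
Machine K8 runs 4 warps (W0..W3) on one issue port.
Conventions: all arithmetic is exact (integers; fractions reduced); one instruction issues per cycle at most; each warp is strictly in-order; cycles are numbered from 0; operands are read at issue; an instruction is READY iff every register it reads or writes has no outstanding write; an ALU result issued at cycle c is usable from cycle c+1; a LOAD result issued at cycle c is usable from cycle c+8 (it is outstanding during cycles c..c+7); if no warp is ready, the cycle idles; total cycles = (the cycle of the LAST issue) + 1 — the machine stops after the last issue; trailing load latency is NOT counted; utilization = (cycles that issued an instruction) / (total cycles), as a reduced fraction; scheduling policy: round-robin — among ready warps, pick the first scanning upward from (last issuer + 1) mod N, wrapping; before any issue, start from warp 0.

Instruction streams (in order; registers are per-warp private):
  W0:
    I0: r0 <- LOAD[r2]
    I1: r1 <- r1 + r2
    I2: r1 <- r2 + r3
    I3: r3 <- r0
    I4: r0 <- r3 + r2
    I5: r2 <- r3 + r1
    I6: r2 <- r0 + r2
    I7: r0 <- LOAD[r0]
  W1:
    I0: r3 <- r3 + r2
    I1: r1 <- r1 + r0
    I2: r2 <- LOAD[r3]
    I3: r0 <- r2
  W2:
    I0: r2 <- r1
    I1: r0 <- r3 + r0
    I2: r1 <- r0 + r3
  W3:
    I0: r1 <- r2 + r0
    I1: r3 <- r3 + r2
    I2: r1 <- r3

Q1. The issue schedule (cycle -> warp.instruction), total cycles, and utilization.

cycle 0: W0.I0
cycle 1: W1.I0
cycle 2: W2.I0
cycle 3: W3.I0
cycle 4: W0.I1
cycle 5: W1.I1
cycle 6: W2.I1
cycle 7: W3.I1
cycle 8: W0.I2
cycle 9: W1.I2
cycle 10: W2.I2
cycle 11: W3.I2
cycle 12: W0.I3
cycle 13: W0.I4
cycle 14: W0.I5
cycle 15: W0.I6
cycle 16: W0.I7
cycle 17: W1.I3

Answer: 18 cycles, utilization 1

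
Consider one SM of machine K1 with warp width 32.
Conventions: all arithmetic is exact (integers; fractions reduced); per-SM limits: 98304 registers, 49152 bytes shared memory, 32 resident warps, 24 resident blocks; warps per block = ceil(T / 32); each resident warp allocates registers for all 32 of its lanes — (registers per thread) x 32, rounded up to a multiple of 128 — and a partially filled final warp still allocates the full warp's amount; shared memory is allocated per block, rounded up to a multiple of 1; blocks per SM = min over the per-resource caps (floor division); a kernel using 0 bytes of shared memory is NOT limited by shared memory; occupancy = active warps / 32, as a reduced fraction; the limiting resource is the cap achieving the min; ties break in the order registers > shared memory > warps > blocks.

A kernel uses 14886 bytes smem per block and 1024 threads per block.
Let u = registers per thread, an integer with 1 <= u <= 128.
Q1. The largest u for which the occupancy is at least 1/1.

Answer: u = 96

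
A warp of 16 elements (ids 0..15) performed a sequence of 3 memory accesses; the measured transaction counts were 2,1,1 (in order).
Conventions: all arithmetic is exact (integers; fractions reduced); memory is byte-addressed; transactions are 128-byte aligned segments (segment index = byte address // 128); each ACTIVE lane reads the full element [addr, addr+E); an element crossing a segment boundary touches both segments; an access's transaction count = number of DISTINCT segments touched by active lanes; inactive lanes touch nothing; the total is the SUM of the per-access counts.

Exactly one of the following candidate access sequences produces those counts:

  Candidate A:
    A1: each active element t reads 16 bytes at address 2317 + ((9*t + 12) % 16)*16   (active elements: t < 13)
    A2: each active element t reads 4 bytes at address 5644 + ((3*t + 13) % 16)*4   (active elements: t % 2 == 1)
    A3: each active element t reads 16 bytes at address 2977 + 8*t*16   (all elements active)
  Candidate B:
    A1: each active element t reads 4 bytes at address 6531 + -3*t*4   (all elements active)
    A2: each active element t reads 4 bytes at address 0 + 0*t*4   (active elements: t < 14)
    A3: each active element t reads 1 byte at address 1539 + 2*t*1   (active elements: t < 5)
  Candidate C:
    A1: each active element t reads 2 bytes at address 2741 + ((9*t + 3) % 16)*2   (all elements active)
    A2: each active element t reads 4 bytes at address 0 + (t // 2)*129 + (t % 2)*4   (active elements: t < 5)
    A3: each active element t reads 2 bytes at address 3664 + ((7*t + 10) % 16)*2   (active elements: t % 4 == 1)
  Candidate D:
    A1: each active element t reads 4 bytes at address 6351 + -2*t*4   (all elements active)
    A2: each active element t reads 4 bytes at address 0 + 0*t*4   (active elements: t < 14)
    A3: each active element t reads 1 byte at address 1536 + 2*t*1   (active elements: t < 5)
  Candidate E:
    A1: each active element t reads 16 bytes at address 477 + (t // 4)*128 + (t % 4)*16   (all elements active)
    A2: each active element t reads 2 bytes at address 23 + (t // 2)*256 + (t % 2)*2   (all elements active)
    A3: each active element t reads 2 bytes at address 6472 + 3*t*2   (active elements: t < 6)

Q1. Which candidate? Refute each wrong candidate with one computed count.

A: A1 gives 3 transactions, not 2
B: A1 gives 3 transactions, not 2
C: A1 gives 1 transaction, not 2
E: A1 gives 5 transactions, not 2
D: all counts match (2,1,1)

Answer: D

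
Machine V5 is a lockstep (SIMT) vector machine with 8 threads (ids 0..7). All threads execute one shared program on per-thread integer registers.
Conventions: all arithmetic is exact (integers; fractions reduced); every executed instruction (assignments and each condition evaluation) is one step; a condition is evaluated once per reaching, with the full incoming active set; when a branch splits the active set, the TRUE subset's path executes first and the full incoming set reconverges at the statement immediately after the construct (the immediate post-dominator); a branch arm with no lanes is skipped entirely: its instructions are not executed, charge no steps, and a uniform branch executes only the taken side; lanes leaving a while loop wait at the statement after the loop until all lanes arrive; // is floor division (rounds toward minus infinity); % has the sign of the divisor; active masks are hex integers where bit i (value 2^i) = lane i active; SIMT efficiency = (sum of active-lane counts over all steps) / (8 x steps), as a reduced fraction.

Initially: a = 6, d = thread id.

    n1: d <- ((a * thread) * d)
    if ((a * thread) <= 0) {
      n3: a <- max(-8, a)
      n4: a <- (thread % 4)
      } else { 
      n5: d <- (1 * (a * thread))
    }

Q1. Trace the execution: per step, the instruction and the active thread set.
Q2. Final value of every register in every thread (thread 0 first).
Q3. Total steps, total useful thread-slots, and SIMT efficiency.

step 0: d <- ((a * thread) * d)      0xff
step 1: eval ((a * thread) <= 0)     0xff
step 2: a <- max(-8, a)              0x01
step 3: a <- (thread % 4)            0x01
step 4: d <- (1 * (a * thread))      0xfe

Answer: 5 steps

a: 0,6,6,6,6,6,6,6
d: 0,6,12,18,24,30,36,42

steps = 5; useful = 25; efficiency = 25/40 = 5/8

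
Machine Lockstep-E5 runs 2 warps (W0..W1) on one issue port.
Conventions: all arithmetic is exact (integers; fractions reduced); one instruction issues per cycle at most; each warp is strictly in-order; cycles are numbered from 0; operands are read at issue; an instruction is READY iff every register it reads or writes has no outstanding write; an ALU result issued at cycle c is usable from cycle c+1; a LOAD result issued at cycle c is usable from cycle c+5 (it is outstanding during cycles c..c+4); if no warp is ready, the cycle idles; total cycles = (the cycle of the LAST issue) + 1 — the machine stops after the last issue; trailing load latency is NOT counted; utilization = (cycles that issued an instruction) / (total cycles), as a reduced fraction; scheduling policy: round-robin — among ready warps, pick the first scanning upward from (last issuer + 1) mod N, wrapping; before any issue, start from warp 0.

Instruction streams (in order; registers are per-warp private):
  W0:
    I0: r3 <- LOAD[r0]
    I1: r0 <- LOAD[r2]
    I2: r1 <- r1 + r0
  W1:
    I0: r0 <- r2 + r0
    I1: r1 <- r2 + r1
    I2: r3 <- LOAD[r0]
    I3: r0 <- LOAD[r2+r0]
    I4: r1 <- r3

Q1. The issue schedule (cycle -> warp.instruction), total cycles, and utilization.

cycle 0: W0.I0
cycle 1: W1.I0
cycle 2: W0.I1
cycle 3: W1.I1
cycle 4: W1.I2
cycle 5: W1.I3
cycle 6: idle
cycle 7: W0.I2
cycle 8: idle
cycle 9: W1.I4

Answer: 10 cycles, utilization 4/5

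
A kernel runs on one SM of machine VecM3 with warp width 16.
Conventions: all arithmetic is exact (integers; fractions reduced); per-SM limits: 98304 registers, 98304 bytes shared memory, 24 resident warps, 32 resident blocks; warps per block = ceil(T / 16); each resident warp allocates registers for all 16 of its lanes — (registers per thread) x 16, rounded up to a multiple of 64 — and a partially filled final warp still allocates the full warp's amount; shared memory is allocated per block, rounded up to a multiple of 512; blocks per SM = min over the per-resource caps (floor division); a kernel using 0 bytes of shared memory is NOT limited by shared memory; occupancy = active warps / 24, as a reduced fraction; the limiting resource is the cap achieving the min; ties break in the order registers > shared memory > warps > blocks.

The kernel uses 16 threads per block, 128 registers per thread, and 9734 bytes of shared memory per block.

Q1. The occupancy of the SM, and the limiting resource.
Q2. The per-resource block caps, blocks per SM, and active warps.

Answer: occupancy 3/8, limited by shared memory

registers: 48 blocks
shared memory: 9 blocks
warps: 24 blocks
blocks: 32 blocks

Answer: 9 blocks, 9 active warps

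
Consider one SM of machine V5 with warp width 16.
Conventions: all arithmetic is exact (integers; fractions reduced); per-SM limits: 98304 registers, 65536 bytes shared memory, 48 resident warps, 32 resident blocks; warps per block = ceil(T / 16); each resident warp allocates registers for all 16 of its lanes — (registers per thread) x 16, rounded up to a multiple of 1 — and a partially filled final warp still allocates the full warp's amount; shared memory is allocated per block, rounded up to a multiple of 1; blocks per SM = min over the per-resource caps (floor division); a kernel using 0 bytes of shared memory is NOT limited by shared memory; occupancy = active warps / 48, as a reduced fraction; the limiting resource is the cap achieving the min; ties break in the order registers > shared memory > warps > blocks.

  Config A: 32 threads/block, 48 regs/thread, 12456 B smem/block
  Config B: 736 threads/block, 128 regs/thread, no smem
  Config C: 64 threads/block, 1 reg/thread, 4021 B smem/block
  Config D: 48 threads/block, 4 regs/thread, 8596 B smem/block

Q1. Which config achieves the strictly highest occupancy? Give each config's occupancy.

occupancies: A 5/24, B 23/24, C 1, D 7/16

Answer: C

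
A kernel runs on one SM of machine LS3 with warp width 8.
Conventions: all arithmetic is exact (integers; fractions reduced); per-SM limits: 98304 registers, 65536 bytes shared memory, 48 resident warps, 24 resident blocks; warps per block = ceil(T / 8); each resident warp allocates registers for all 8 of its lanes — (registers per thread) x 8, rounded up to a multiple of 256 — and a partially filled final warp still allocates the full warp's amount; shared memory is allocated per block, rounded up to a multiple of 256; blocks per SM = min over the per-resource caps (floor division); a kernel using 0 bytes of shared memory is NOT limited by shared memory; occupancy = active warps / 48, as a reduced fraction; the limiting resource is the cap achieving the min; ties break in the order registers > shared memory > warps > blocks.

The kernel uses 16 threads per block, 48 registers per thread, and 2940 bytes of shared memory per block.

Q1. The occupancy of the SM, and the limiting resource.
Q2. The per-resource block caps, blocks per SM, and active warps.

Answer: occupancy 7/8, limited by shared memory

registers: 96 blocks
shared memory: 21 blocks
warps: 24 blocks
blocks: 24 blocks

Answer: 21 blocks, 42 active warps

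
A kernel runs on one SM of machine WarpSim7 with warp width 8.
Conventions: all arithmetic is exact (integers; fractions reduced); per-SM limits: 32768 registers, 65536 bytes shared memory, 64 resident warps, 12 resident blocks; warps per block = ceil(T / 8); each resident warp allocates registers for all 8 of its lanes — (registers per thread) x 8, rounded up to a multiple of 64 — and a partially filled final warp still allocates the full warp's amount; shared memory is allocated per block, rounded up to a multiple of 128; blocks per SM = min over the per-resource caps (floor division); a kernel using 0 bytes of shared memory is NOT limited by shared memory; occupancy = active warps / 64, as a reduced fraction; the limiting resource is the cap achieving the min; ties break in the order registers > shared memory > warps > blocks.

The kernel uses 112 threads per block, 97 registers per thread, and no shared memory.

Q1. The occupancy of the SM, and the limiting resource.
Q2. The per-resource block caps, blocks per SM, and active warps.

Answer: occupancy 7/16, limited by registers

registers: 2 blocks
shared memory: no limit (kernel uses none)
warps: 4 blocks
blocks: 12 blocks

Answer: 2 blocks, 28 active warps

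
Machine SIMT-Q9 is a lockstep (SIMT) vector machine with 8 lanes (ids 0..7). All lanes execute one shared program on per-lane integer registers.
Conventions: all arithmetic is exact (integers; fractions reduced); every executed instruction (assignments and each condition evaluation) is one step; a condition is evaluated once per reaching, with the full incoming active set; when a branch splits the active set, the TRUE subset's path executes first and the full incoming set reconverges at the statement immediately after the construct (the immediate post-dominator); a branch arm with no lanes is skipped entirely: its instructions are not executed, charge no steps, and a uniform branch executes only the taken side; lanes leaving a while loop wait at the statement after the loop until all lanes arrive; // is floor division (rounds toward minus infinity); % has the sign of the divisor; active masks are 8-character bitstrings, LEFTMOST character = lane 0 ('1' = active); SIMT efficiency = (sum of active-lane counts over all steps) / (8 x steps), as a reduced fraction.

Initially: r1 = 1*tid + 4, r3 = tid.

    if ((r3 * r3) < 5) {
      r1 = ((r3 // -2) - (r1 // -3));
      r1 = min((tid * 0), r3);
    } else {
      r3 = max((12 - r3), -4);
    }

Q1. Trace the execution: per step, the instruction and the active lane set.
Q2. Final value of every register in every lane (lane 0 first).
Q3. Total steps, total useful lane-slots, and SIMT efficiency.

step 0: eval ((r3 * r3) < 5)         11111111
step 1: r1 <- ((r3 // -2) - (r1 // -3)) 11100000
step 2: r1 <- min((tid * 0), r3)     11100000
step 3: r3 <- max((12 - r3), -4)     00011111

Answer: 4 steps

r1: 0,0,0,7,8,9,10,11
r3: 0,1,2,9,8,7,6,5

steps = 4; useful = 19; efficiency = 19/32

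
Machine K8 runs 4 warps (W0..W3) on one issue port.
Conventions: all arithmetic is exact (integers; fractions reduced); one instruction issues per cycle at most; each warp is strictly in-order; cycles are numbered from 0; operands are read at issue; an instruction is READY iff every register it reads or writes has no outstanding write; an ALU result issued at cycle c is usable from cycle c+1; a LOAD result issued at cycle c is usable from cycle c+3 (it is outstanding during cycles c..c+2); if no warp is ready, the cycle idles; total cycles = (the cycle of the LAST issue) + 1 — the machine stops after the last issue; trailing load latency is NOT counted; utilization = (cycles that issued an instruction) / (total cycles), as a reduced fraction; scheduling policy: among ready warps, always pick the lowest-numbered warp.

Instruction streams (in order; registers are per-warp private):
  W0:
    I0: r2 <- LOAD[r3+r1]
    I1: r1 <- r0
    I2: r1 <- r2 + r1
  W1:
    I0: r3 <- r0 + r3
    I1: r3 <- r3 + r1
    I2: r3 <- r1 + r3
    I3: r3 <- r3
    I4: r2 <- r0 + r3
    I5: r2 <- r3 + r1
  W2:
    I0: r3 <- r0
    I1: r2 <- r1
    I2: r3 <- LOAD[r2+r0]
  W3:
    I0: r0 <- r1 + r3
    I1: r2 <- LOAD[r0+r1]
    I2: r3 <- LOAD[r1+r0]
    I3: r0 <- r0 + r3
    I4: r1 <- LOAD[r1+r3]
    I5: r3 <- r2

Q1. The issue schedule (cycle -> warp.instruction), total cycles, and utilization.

cycle 0: W0.I0
cycle 1: W0.I1
cycle 2: W1.I0
cycle 3: W0.I2
cycle 4: W1.I1
cycle 5: W1.I2
cycle 6: W1.I3
cycle 7: W1.I4
cycle 8: W1.I5
cycle 9: W2.I0
cycle 10: W2.I1
cycle 11: W2.I2
cycle 12: W3.I0
cycle 13: W3.I1
cycle 14: W3.I2
cycle 15: idle
cycle 16: idle
cycle 17: W3.I3
cycle 18: W3.I4
cycle 19: W3.I5

Answer: 20 cycles, utilization 9/10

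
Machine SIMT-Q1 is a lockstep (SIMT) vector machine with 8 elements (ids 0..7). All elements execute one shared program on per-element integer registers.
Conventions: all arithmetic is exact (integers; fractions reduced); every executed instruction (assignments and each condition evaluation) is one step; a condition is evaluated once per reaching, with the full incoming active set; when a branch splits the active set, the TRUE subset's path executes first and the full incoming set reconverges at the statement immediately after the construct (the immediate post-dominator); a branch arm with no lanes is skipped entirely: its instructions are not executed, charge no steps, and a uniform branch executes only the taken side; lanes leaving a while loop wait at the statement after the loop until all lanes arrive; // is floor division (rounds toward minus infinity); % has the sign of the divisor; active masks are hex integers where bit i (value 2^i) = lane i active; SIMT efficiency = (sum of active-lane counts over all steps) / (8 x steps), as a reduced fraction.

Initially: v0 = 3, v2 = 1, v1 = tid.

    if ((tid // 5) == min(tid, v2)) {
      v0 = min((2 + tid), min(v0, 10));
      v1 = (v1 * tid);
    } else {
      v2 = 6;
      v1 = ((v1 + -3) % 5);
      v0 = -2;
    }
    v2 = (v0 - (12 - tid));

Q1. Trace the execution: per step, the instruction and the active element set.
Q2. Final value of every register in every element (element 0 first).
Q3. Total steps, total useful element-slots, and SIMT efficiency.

step 0: eval ((tid // 5) == min(tid, v2)) 0xff
step 1: v0 <- min((2 + tid), min(v0, 10)) 0xe1
step 2: v1 <- (v1 * tid)             0xe1
step 3: v2 <- 6                      0x1e
step 4: v1 <- ((v1 + -3) % 5)        0x1e
step 5: v0 <- -2                     0x1e
step 6: v2 <- (v0 - (12 - tid))      0xff

Answer: 7 steps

v0: 2,-2,-2,-2,-2,3,3,3
v2: -10,-13,-12,-11,-10,-4,-3,-2
v1: 0,3,4,0,1,25,36,49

steps = 7; useful = 36; efficiency = 36/56 = 9/14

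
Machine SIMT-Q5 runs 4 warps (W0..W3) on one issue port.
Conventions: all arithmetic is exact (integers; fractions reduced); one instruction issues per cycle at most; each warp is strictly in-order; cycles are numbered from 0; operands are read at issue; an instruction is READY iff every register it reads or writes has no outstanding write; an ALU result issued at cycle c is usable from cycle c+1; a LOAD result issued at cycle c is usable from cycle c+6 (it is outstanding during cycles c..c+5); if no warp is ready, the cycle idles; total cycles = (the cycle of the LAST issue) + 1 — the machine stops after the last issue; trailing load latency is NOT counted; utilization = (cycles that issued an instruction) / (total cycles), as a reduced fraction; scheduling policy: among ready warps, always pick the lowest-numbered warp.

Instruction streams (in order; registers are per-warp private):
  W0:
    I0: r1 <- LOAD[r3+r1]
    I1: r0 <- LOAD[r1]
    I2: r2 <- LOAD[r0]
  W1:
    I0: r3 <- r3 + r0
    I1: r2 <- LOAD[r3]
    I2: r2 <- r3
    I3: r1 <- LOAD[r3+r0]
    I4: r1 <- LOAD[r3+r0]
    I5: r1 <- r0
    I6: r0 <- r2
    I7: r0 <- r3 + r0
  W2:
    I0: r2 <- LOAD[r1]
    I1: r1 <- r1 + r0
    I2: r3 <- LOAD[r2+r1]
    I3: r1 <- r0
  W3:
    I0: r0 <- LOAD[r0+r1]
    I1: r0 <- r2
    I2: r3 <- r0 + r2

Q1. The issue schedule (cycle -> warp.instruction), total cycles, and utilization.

cycle 0: W0.I0
cycle 1: W1.I0
cycle 2: W1.I1
cycle 3: W2.I0
cycle 4: W2.I1
cycle 5: W3.I0
cycle 6: W0.I1
cycle 7: idle
cycle 8: W1.I2
cycle 9: W1.I3
cycle 10: W2.I2
cycle 11: W2.I3
cycle 12: W0.I2
cycle 13: W3.I1
cycle 14: W3.I2
cycle 15: W1.I4
cycle 16: idle
cycle 17: idle
cycle 18: idle
cycle 19: idle
cycle 20: idle
cycle 21: W1.I5
cycle 22: W1.I6
cycle 23: W1.I7

Answer: 24 cycles, utilization 3/4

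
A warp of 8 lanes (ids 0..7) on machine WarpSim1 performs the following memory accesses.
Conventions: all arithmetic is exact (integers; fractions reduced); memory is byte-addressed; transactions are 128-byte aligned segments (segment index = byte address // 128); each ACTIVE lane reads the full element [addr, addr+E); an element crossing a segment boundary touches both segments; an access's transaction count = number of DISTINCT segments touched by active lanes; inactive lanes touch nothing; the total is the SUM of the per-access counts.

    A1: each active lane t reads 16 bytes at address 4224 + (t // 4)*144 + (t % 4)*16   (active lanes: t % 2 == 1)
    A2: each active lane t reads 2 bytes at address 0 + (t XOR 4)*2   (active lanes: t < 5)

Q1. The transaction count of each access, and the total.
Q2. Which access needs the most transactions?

A1: 2 transactions
A2: 1 transaction

Answer: 2,1; total 3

Answer: A1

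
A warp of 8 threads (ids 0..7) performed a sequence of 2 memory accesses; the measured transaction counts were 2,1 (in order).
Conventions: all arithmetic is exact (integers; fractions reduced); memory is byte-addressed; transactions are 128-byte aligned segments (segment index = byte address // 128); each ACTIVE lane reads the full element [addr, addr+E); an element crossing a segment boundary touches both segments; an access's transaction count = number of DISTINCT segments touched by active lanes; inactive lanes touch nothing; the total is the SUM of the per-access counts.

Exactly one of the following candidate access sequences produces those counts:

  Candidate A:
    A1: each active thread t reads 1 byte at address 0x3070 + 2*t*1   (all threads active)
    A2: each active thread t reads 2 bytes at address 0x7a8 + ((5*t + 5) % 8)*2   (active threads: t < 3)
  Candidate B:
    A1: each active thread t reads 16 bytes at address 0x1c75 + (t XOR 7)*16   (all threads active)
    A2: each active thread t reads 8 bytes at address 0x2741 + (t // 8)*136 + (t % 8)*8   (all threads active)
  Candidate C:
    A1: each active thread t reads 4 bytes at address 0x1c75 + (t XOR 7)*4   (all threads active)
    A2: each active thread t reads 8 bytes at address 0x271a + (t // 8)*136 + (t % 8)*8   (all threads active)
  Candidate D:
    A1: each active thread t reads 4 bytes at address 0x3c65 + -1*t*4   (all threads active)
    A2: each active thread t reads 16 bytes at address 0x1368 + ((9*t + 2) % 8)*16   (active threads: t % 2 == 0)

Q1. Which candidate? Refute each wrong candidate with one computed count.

A: A1 gives 1 transaction, not 2
B: A2 gives 2 transactions, not 1
D: A1 gives 1 transaction, not 2
C: all counts match (2,1)

Answer: C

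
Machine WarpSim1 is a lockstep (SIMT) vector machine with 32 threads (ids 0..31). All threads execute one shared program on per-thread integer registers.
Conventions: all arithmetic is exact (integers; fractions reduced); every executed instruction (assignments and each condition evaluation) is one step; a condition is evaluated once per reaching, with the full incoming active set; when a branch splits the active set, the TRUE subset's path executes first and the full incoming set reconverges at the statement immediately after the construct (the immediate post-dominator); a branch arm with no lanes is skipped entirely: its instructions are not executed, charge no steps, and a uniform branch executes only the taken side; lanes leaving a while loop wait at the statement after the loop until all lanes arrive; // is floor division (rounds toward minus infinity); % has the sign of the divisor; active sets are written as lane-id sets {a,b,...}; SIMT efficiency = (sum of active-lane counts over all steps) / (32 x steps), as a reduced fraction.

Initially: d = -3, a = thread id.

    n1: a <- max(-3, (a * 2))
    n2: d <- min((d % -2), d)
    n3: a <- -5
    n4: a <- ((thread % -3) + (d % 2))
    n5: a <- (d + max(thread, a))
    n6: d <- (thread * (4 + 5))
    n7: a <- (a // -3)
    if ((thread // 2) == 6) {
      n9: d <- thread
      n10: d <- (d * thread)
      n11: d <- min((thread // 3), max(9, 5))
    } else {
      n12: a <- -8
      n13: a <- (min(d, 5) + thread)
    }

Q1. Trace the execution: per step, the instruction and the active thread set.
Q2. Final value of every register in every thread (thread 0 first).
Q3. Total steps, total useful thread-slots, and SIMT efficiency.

step 0: a <- max(-3, (a * 2))        {0,1,2,3,4,5,6,7,8,9,10,11,12,13,14,15,16,17,18,19,20,21,22,23,24,25,26,27,28,29,30,31}
step 1: d <- min((d % -2), d)        {0,1,2,3,4,5,6,7,8,9,10,11,12,13,14,15,16,17,18,19,20,21,22,23,24,25,26,27,28,29,30,31}
step 2: a <- -5                      {0,1,2,3,4,5,6,7,8,9,10,11,12,13,14,15,16,17,18,19,20,21,22,23,24,25,26,27,28,29,30,31}
step 3: a <- ((thread % -3) + (d % 2)) {0,1,2,3,4,5,6,7,8,9,10,11,12,13,14,15,16,17,18,19,20,21,22,23,24,25,26,27,28,29,30,31}
step 4: a <- (d + max(thread, a))    {0,1,2,3,4,5,6,7,8,9,10,11,12,13,14,15,16,17,18,19,20,21,22,23,24,25,26,27,28,29,30,31}
step 5: d <- (thread * (4 + 5))      {0,1,2,3,4,5,6,7,8,9,10,11,12,13,14,15,16,17,18,19,20,21,22,23,24,25,26,27,28,29,30,31}
step 6: a <- (a // -3)               {0,1,2,3,4,5,6,7,8,9,10,11,12,13,14,15,16,17,18,19,20,21,22,23,24,25,26,27,28,29,30,31}
step 7: eval ((thread // 2) == 6)    {0,1,2,3,4,5,6,7,8,9,10,11,12,13,14,15,16,17,18,19,20,21,22,23,24,25,26,27,28,29,30,31}
step 8: d <- thread                  {12,13}
step 9: d <- (d * thread)            {12,13}
step 10: d <- min((thread // 3), max(9, 5)) {12,13}
step 11: a <- -8                      {0,1,2,3,4,5,6,7,8,9,10,11,14,15,16,17,18,19,20,21,22,23,24,25,26,27,28,29,30,31}
step 12: a <- (min(d, 5) + thread)    {0,1,2,3,4,5,6,7,8,9,10,11,14,15,16,17,18,19,20,21,22,23,24,25,26,27,28,29,30,31}

Answer: 13 steps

d: 0,9,18,27,36,45,54,63,72,81,90,99,4,4,126,135,144,153,162,171,180,189,198,207,216,225,234,243,252,261,270,279
a: 0,6,7,8,9,10,11,12,13,14,15,16,-3,-4,19,20,21,22,23,24,25,26,27,28,29,30,31,32,33,34,35,36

steps = 13; useful = 322; efficiency = 322/416 = 161/208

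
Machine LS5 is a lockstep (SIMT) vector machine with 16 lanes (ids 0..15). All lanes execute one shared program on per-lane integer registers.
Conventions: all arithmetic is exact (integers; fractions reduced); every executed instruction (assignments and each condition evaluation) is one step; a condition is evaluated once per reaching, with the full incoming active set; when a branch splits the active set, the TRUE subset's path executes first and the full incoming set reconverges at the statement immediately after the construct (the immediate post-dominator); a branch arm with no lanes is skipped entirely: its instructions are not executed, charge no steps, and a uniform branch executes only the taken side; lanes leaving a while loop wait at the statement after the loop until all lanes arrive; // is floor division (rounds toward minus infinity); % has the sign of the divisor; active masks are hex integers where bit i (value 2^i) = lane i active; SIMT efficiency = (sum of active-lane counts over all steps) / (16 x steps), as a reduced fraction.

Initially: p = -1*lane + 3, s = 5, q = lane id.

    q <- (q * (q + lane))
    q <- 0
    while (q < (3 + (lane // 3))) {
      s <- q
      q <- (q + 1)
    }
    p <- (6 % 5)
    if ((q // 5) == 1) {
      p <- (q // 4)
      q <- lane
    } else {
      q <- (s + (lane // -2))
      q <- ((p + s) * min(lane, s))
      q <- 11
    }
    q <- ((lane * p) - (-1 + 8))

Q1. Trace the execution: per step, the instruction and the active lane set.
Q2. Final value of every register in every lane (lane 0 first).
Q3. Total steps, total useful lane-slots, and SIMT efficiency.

step 0: q <- (q * (q + lane))        0xffff
step 1: q <- 0                       0xffff
step 2: eval (q < (3 + (lane // 3))) 0xffff
step 3: s <- q                       0xffff
step 4: q <- (q + 1)                 0xffff
step 5: eval (q < (3 + (lane // 3))) 0xffff
step 6: s <- q                       0xffff
step 7: q <- (q + 1)                 0xffff
step 8: eval (q < (3 + (lane // 3))) 0xffff
step 9: s <- q                       0xffff
step 10: q <- (q + 1)                 0xffff
step 11: eval (q < (3 + (lane // 3))) 0xffff
step 12: s <- q                       0xfff8
step 13: q <- (q + 1)                 0xfff8
step 14: eval (q < (3 + (lane // 3))) 0xfff8
step 15: s <- q                       0xffc0
step 16: q <- (q + 1)                 0xffc0
step 17: eval (q < (3 + (lane // 3))) 0xffc0
step 18: s <- q                       0xfe00
step 19: q <- (q + 1)                 0xfe00
step 20: eval (q < (3 + (lane // 3))) 0xfe00
step 21: s <- q                       0xf000
step 22: q <- (q + 1)                 0xf000
step 23: eval (q < (3 + (lane // 3))) 0xf000
step 24: s <- q                       0x8000
step 25: q <- (q + 1)                 0x8000
step 26: eval (q < (3 + (lane // 3))) 0x8000
step 27: p <- (6 % 5)                 0xffff
step 28: eval ((q // 5) == 1)         0xffff
step 29: p <- (q // 4)                0xffc0
step 30: q <- lane                    0xffc0
step 31: q <- (s + (lane // -2))      0x003f
step 32: q <- ((p + s) * min(lane, s)) 0x003f
step 33: q <- 11                      0x003f
step 34: q <- ((lane * p) - (-1 + 8)) 0xffff

Answer: 35 steps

p: 1,1,1,1,1,1,1,1,1,1,1,1,1,1,1,2
s: 2,2,2,3,3,3,4,4,4,5,5,5,6,6,6,7
q: -7,-6,-5,-4,-3,-2,-1,0,1,2,3,4,5,6,7,23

steps = 35; useful = 383; efficiency = 383/560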